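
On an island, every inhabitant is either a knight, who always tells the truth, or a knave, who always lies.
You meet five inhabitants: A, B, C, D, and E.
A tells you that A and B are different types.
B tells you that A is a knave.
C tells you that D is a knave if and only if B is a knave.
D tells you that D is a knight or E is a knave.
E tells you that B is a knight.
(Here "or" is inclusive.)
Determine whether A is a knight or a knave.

A is a knight.

Consistent assignments: {A=knight, B=knave, C=knave, D=knight, E=knave}
In every consistent assignment, A is a knight.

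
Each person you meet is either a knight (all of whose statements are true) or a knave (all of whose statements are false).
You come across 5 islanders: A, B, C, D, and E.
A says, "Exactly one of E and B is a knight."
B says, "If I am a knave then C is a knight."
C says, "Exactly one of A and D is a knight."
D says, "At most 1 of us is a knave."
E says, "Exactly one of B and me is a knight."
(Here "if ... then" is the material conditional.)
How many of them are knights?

0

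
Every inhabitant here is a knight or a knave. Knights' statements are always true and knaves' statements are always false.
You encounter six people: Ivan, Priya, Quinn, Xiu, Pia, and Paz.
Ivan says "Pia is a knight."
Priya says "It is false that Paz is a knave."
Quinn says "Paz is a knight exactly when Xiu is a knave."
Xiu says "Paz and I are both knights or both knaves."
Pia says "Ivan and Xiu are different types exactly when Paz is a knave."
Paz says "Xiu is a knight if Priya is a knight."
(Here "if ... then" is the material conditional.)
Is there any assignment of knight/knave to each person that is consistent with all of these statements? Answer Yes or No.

Yes

One consistent assignment: Ivan=knight, Priya=knight, Quinn=knave, Xiu=knight, Pia=knight, Paz=knight.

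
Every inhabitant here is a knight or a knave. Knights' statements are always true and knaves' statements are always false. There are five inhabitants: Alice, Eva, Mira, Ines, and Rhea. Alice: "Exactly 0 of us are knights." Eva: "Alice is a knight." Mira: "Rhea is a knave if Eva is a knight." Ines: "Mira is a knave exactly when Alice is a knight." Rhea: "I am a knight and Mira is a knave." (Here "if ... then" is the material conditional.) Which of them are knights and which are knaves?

Since Alice is a knave, "exactly 0 of us are knights" needs to be false, which holds.
Eva is a knave, so "Alice is a knight" must be false — and it is.
Since Mira is a knight, "Rhea is a knave if Eva is a knight" needs to be true, which holds.
Ines is a knight, and the claim "Mira is a knave exactly when Alice is a knight" is indeed true.
Rhea is a knave; "I am a knight and Mira is a knave" is false, as required.

Alice is a knave, Eva is a knave, Mira is a knight, Ines is a knight, and Rhea is a knave.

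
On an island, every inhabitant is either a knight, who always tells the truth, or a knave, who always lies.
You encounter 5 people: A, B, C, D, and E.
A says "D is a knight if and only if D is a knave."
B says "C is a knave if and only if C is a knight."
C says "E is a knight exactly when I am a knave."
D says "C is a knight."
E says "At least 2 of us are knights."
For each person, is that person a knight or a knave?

Knights: none. Knaves: A, B, C, D, and E.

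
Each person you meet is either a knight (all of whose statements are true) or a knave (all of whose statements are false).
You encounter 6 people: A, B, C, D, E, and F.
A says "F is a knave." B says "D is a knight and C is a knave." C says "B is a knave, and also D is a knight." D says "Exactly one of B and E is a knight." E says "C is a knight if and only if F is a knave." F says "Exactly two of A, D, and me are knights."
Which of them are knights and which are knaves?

Knights: A. Knaves: B, C, D, E, and F.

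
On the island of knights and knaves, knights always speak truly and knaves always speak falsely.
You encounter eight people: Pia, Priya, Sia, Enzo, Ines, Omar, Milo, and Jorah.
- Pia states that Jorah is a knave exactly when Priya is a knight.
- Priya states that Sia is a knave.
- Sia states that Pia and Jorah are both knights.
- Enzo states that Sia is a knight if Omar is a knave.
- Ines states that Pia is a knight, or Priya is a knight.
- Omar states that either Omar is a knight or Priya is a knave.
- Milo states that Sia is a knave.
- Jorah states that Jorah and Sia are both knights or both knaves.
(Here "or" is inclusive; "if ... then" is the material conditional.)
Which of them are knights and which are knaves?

Pia is a knight, so "Jorah is a knave exactly when Priya is a knight" must be true — and it is.
Since Priya is a knave, "Sia is a knave" needs to be false, which holds.
Sia (knight): "Pia and Jorah are both knights" — true. ✓
As a knight, Enzo's statement "Sia is a knight if Omar is a knave" should be true; it is.
Ines is a knight, so "Pia is a knight, or Priya is a knight" must be true — and it is.
Omar is a knight, so "either Omar is a knight or Priya is a knave" must be true — and it is.
Milo is a knave; "Sia is a knave" is false, as required.
Jorah is a knight; "Jorah and Sia are both knights or both knaves" is true, as required.

Pia is a knight, Priya is a knave, Sia is a knight, Enzo is a knight, Ines is a knight, Omar is a knight, Milo is a knave, and Jorah is a knight.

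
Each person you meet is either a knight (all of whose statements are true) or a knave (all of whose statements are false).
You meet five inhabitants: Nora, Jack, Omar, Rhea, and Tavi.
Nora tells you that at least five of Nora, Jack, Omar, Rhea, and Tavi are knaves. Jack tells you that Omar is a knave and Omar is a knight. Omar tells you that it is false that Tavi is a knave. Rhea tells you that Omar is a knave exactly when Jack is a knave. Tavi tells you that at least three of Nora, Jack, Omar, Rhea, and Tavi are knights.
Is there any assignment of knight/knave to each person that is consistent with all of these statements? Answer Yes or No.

Yes

One consistent assignment: Nora=knave, Jack=knave, Omar=knave, Rhea=knight, Tavi=knave.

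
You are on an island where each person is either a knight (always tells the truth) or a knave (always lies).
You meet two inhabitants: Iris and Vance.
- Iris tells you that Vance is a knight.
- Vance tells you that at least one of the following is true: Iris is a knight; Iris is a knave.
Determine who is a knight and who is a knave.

Since Iris is a knight, "Vance is a knight" needs to be true, which holds.
Vance (knight): "at least one of the following is true: Iris is a knight; Iris is a knave" — true. ✓

Iris is a knight and Vance is a knight.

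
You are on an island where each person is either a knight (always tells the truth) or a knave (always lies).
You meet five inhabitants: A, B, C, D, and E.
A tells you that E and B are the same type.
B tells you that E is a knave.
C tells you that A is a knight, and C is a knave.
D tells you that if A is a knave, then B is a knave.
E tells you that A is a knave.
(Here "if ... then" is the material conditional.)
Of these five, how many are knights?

2

The unique consistent assignment is A=knave, B=knave, C=knave, D=knight, E=knight.
That has 2 knights.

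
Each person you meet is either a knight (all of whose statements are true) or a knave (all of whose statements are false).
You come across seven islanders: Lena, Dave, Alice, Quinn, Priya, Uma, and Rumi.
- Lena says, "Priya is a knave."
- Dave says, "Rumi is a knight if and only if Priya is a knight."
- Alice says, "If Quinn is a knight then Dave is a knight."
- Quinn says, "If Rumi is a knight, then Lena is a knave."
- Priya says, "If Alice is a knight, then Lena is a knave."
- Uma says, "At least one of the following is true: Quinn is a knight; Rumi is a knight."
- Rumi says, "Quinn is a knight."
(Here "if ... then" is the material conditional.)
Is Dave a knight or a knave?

Dave is a knight.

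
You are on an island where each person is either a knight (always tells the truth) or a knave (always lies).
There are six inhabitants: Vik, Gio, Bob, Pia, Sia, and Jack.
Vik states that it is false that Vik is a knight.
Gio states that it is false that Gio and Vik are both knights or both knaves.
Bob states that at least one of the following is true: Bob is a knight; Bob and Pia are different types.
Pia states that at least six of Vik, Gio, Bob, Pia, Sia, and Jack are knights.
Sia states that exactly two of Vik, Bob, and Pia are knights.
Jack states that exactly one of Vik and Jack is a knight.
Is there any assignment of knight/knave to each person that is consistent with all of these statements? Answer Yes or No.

Checking all 64 assignments, each has at least one speaker whose statement's truth value contradicts their type.

No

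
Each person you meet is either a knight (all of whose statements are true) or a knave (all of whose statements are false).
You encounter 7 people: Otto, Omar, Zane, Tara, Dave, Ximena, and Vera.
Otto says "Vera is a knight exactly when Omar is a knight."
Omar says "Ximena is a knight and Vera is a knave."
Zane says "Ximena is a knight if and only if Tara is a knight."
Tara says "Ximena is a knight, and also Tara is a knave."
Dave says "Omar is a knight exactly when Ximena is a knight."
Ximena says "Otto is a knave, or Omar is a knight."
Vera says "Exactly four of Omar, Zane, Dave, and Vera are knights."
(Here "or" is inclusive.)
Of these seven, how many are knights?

3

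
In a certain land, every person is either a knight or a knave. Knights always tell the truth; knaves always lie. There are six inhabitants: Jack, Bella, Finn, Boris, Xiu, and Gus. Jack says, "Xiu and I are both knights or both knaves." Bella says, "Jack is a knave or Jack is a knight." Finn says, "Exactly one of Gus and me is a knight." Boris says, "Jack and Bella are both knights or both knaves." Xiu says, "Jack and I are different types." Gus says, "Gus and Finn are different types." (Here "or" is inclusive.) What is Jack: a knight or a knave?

Jack is a knave.

Consistent assignments: {Jack=knave, Bella=knight, Finn=knave, Boris=knave, Xiu=knight, Gus=knave}
In every consistent assignment, Jack is a knave.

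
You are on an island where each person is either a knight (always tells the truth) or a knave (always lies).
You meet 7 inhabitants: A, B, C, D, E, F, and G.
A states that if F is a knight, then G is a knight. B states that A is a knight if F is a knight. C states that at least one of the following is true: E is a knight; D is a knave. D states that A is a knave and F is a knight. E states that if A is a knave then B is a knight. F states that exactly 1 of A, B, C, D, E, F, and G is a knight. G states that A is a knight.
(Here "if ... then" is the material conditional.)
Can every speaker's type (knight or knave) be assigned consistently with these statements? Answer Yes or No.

Yes

One consistent assignment: A=knight, B=knight, C=knight, D=knave, E=knight, F=knave, G=knight.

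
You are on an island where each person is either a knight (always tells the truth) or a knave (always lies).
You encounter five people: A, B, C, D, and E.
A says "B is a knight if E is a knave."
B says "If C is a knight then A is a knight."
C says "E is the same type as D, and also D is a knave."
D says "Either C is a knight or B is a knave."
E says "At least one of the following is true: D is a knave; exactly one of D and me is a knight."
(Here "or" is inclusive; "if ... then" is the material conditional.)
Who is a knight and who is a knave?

Suppose A is a knave. Then A's statement "B is a knight if E is a knave" would have to be false. Checking the 16 ways to assign the others, none is consistent with every speaker.
(For instance, with B=knight, C=knave, D=knave, E=knight, A's claim "B is a knight if E is a knave" comes out true where it would need to be false.)
So A must be a knight, making "B is a knight if E is a knave" true. Taking A=knight, B=knight, C=knave, D=knave, E=knight, each remaining statement checks out:
  B (knight): "if C is a knight then A is a knight" — true. ✓
  C (knave): "E is the same type as D, and also D is a knave" — false. ✓
  D (knave): "either C is a knight or B is a knave" — false. ✓
  E (knight): "at least one of the following is true: D is a knave; exactly one of D and me is a knight" — true. ✓
This is the unique consistent assignment.

A is a knight, B is a knight, C is a knave, D is a knave, and E is a knight.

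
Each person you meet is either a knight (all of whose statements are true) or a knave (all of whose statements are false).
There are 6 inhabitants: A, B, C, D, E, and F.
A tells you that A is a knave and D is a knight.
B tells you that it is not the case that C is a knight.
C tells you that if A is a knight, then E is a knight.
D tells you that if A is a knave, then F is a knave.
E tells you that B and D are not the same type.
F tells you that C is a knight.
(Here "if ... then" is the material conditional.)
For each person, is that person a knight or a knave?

A is a knave, so "A is a knave and D is a knight" must be false — and it is.
Since B is a knave, "it is not the case that C is a knight" needs to be false, which holds.
C (knight): "if A is a knight, then E is a knight" — True. ✓
D is a knave; "if A is a knave, then F is a knave" is false, as required.
E (knave): "B and D are not the same type" — false. ✓
F is a knight, and the claim "C is a knight" is indeed True.

A is a knave, B is a knave, C is a knight, D is a knave, E is a knave, and F is a knight.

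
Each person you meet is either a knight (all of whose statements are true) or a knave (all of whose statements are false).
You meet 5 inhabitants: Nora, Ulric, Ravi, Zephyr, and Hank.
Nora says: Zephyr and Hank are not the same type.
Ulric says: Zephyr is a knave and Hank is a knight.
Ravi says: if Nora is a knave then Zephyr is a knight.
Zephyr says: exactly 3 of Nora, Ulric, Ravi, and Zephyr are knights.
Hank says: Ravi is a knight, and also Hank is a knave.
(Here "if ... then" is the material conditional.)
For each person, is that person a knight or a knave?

Knights: none. Knaves: Nora, Ulric, Ravi, Zephyr, and Hank.

Since Nora is a knave, "Zephyr and Hank are not the same type" needs to be false, which holds.
Ulric is a knave, and the claim "Zephyr is a knave and Hank is a knight" is indeed false.
Ravi is a knave; "if Nora is a knave then Zephyr is a knight" is false, as required.
Zephyr is a knave, so "exactly 3 of Nora, Ulric, Ravi, and Zephyr are knights" must be false — and it is.
Hank is a knave, and the claim "Ravi is a knight, and also Hank is a knave" is indeed false.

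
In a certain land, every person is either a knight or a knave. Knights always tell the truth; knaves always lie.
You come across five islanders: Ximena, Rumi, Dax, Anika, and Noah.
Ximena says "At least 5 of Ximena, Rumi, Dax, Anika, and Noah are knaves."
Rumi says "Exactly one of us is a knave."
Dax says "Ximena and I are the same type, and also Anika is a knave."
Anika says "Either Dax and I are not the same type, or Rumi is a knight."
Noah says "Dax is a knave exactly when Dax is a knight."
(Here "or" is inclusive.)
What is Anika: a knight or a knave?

Consistent assignments: {Ximena=knave, Rumi=knave, Dax=knave, Anika=knight, Noah=knave}
In every consistent assignment, Anika is a knight.

Anika is a knight.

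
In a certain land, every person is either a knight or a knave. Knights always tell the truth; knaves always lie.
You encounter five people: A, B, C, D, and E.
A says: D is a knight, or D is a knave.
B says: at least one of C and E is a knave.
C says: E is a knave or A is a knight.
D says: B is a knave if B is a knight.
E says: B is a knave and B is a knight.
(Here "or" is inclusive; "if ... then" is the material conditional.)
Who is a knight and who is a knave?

A is a knight, and the claim "D is a knight, or D is a knave" is indeed true.
B is a knight, so "at least one of C and E is a knave" must be true — and it is.
Since C is a knight, "E is a knave or A is a knight" needs to be true, which holds.
D is a knave; "B is a knave if B is a knight" is False, as required.
As a knave, E's statement "B is a knave and B is a knight" should be False; it is.

A is a knight, B is a knight, C is a knight, D is a knave, and E is a knave.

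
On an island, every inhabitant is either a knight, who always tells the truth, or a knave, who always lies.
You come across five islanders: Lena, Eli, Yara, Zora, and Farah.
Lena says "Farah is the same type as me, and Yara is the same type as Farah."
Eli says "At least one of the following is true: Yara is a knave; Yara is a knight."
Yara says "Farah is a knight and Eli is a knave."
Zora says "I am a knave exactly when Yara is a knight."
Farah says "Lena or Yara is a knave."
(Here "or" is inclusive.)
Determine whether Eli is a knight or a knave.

Eli is a knight.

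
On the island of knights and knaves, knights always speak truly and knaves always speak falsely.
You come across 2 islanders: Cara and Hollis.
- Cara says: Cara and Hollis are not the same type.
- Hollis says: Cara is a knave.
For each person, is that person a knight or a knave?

Cara is a knight and Hollis is a knave.

Suppose Cara is a knave. Then Cara's statement "Cara and Hollis are not the same type" would have to be false. Checking the 2 ways to assign the others, none is consistent with every speaker.
(For instance, with Hollis=knave, Hollis's claim "Cara is a knave" comes out true where it would need to be false.)
So Cara must be a knight, making "Cara and Hollis are not the same type" true. Taking Cara=knight, Hollis=knave, each remaining statement checks out:
  Hollis (knave): "Cara is a knave" — false. ✓
This is the unique consistent assignment.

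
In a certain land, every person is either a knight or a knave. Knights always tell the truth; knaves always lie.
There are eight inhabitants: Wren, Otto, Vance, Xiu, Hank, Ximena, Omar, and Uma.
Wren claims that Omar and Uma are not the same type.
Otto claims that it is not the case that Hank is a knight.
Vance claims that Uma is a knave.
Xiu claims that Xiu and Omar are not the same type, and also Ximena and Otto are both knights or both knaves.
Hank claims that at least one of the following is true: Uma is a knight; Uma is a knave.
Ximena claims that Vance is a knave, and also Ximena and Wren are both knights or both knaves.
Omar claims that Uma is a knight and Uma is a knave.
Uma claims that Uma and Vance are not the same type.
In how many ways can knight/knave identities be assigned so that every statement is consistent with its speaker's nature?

3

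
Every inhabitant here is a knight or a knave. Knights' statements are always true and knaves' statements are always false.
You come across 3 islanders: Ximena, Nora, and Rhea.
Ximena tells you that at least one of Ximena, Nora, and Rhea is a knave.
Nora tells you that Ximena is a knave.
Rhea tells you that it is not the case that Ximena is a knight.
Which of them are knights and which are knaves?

Ximena is a knight, Nora is a knave, and Rhea is a knave.

Suppose Ximena is a knave. Then Ximena's statement "at least one of Ximena, Nora, and Rhea is a knave" would have to be false. Checking the 4 ways to assign the others, none is consistent with every speaker.
(For instance, with Nora=knave, Rhea=knave, Ximena's claim "at least one of Ximena, Nora, and Rhea is a knave" comes out true where it would need to be false.)
So Ximena must be a knight, making "at least one of Ximena, Nora, and Rhea is a knave" true. Taking Ximena=knight, Nora=knave, Rhea=knave, each remaining statement checks out:
  Nora (knave): "Ximena is a knave" — false. ✓
  Rhea (knave): "it is not the case that Ximena is a knight" — false. ✓
This is the unique consistent assignment.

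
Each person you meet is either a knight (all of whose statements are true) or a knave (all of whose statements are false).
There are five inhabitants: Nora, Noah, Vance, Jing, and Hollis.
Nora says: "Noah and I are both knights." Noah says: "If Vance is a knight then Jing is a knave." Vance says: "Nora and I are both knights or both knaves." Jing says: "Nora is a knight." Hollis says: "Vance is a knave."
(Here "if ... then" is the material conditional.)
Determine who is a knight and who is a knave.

Knights: Nora, Noah, Jing, and Hollis. Knaves: Vance.

Nora is a knight; "Noah and I are both knights" is true, as required.
Since Noah is a knight, "if Vance is a knight then Jing is a knave" needs to be true, which holds.
Vance is a knave, so "Nora and I are both knights or both knaves" must be false — and it is.
Jing is a knight; "Nora is a knight" is true, as required.
Hollis (knight): "Vance is a knave" — true. ✓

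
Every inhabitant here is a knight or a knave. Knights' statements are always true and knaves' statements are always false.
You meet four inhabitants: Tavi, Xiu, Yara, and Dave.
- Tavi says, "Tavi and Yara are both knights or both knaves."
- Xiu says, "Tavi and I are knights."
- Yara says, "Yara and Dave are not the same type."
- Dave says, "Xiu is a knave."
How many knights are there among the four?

3

The unique consistent assignment is Tavi=knight, Xiu=knight, Yara=knight, Dave=knave.
That has 3 knights.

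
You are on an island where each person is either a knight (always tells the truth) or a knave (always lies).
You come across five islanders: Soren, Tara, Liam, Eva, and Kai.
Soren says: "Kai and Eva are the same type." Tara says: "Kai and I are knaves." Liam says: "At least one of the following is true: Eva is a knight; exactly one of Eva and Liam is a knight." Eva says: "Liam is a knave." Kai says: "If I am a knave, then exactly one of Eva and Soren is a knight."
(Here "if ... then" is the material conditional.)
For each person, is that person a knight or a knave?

Soren is a knave, Tara is a knave, Liam is a knight, Eva is a knave, and Kai is a knight.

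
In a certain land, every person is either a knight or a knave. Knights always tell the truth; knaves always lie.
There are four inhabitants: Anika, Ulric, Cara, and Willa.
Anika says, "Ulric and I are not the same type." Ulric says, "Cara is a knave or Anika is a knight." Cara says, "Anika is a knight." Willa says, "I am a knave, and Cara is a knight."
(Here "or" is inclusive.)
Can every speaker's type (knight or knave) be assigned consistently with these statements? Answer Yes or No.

No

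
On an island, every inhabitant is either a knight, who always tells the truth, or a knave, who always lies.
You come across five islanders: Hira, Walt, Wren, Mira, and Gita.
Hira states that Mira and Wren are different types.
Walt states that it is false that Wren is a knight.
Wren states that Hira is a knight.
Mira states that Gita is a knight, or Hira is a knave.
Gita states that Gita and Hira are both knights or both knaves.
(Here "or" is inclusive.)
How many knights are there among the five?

2

The unique consistent assignment is Hira=knight, Walt=knave, Wren=knight, Mira=knave, Gita=knave.
That has 2 knights.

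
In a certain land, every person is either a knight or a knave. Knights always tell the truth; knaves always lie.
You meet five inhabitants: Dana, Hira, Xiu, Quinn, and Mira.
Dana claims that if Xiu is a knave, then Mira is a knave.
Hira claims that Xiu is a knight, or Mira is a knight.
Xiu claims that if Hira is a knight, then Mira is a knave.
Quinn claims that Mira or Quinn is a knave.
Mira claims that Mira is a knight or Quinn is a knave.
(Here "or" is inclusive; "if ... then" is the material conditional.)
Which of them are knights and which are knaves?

Suppose Dana is a knave. Then Dana's statement "if Xiu is a knave, then Mira is a knave" would have to be false. Checking the 16 ways to assign the others, none is consistent with every speaker.
(For instance, with Hira=knight, Xiu=knight, Quinn=knight, Mira=knave, Dana's claim "if Xiu is a knave, then Mira is a knave" comes out true where it would need to be false.)
So Dana must be a knight, making "if Xiu is a knave, then Mira is a knave" true. Taking Dana=knight, Hira=knight, Xiu=knight, Quinn=knight, Mira=knave, each remaining statement checks out:
  Hira (knight): "Xiu is a knight, or Mira is a knight" — true. ✓
  Xiu (knight): "if Hira is a knight, then Mira is a knave" — true. ✓
  Quinn (knight): "Mira or Quinn is a knave" — true. ✓
  Mira (knave): "Mira is a knight or Quinn is a knave" — false. ✓
This is the unique consistent assignment.

Dana is a knight, Hira is a knight, Xiu is a knight, Quinn is a knight, and Mira is a knave.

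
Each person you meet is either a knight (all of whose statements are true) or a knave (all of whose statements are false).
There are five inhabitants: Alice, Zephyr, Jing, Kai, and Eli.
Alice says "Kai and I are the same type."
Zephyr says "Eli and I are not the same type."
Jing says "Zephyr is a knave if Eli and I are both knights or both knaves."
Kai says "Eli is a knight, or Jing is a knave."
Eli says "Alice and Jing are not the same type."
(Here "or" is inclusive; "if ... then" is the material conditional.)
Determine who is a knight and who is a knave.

Since Alice is a knave, "Kai and I are the same type" needs to be False, which holds.
Zephyr (knight): "Eli and I are not the same type" — True. ✓
As a knave, Jing's statement "Zephyr is a knave if Eli and I are both knights or both knaves" should be False; it is.
Kai is a knight, so "Eli is a knight, or Jing is a knave" must be True — and it is.
Eli is a knave, and the claim "Alice and Jing are not the same type" is indeed False.

Alice is a knave, Zephyr is a knight, Jing is a knave, Kai is a knight, and Eli is a knave.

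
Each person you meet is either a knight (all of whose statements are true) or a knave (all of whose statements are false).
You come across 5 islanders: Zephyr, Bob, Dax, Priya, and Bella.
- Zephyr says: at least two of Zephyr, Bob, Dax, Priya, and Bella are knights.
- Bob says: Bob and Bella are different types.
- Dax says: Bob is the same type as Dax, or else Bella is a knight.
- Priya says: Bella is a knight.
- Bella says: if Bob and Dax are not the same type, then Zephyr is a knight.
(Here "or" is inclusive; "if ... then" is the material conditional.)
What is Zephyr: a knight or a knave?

Zephyr is a knave.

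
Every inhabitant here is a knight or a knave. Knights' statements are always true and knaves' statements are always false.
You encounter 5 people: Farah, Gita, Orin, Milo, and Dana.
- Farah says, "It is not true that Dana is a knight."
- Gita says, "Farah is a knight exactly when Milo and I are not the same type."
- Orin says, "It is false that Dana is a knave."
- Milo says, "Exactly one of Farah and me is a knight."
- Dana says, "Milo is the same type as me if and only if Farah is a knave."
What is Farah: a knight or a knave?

Farah is a knave.

Consistent assignments: {Farah=knave, Gita=knight, Orin=knight, Milo=knight, Dana=knight}; {Farah=knave, Gita=knave, Orin=knight, Milo=knight, Dana=knight}
In every consistent assignment, Farah is a knave.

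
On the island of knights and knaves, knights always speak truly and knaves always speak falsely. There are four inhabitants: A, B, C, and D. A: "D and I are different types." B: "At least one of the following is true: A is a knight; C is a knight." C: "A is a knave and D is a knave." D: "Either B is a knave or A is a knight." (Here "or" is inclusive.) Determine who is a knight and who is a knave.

A is a knave, B is a knight, C is a knight, and D is a knave.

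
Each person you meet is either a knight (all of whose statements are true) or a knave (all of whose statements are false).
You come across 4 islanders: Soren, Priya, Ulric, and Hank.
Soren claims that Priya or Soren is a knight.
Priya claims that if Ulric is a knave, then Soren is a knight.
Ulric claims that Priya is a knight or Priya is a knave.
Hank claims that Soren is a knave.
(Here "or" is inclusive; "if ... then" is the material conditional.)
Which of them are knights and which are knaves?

Knights: Soren, Priya, and Ulric. Knaves: Hank.

Suppose Soren is a knave. Then Soren's statement "Priya or Soren is a knight" would have to be false. Checking the 8 ways to assign the others, none is consistent with every speaker.
(For instance, with Priya=knight, Ulric=knight, Hank=knave, Soren's claim "Priya or Soren is a knight" comes out true where it would need to be false.)
So Soren must be a knight, making "Priya or Soren is a knight" true. Taking Soren=knight, Priya=knight, Ulric=knight, Hank=knave, each remaining statement checks out:
  Priya (knight): "if Ulric is a knave, then Soren is a knight" — true. ✓
  Ulric (knight): "Priya is a knight or Priya is a knave" — true. ✓
  Hank (knave): "Soren is a knave" — false. ✓
This is the unique consistent assignment.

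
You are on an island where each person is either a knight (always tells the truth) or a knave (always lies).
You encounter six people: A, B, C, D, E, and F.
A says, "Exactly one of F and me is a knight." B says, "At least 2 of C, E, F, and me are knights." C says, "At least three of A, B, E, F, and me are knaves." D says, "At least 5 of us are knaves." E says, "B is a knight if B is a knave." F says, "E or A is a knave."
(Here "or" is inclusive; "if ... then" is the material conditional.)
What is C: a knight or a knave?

C is a knave.

Consistent assignments: {A=knight, B=knight, C=knave, D=knave, E=knight, F=knave}
In every consistent assignment, C is a knave.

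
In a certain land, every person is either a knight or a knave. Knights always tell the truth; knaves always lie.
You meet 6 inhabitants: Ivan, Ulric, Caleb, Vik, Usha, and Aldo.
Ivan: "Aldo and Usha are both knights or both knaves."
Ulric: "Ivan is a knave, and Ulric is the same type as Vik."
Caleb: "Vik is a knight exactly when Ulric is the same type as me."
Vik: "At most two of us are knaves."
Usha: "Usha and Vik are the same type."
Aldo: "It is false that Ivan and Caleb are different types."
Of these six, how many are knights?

The unique consistent assignment is Ivan=knave, Ulric=knight, Caleb=knight, Vik=knight, Usha=knight, Aldo=knave.
That has 4 knights.

4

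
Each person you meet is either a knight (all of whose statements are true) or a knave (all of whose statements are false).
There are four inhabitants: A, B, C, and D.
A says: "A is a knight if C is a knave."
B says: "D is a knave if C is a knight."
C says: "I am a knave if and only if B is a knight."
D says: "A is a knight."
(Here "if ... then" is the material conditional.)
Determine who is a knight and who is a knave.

Suppose A is a knave. Then A's statement "A is a knight if C is a knave" would have to be false. Checking the 8 ways to assign the others, none is consistent with every speaker.
(For instance, with B=knave, C=knight, D=knight, A's claim "A is a knight if C is a knave" comes out true where it would need to be false.)
So A must be a knight, making "A is a knight if C is a knave" true. Taking A=knight, B=knave, C=knight, D=knight, each remaining statement checks out:
  B (knave): "D is a knave if C is a knight" — false. ✓
  C (knight): "I am a knave if and only if B is a knight" — true. ✓
  D (knight): "A is a knight" — true. ✓
This is the unique consistent assignment.

A is a knight, B is a knave, C is a knight, and D is a knight.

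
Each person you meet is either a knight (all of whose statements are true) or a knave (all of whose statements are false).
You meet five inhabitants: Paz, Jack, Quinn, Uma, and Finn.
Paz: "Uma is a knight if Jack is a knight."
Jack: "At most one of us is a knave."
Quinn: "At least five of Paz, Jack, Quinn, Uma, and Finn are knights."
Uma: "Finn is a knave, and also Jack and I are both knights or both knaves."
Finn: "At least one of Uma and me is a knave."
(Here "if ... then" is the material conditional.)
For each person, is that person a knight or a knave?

Suppose Paz is a knave. Then Paz's statement "Uma is a knight if Jack is a knight" would have to be false. Checking the 16 ways to assign the others, none is consistent with every speaker.
(For instance, with Jack=knave, Quinn=knave, Uma=knave, Finn=knight, Paz's claim "Uma is a knight if Jack is a knight" comes out true where it would need to be false.)
So Paz must be a knight, making "Uma is a knight if Jack is a knight" true. Taking Paz=knight, Jack=knave, Quinn=knave, Uma=knave, Finn=knight, each remaining statement checks out:
  Jack (knave): "at most one of us is a knave" — false. ✓
  Quinn (knave): "at least five of Paz, Jack, Quinn, Uma, and Finn are knights" — false. ✓
  Uma (knave): "Finn is a knave, and also Jack and I are both knights or both knaves" — false. ✓
  Finn (knight): "at least one of Uma and me is a knave" — true. ✓
This is the unique consistent assignment.

Knights: Paz and Finn. Knaves: Jack, Quinn, and Uma.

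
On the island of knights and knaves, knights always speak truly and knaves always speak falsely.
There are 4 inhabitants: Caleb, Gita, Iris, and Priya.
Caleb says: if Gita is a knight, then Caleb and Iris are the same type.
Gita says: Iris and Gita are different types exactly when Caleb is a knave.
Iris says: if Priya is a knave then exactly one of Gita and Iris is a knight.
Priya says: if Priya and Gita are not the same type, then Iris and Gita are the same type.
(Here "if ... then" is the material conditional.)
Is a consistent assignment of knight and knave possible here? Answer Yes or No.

Yes

One consistent assignment: Caleb=knight, Gita=knight, Iris=knight, Priya=knight.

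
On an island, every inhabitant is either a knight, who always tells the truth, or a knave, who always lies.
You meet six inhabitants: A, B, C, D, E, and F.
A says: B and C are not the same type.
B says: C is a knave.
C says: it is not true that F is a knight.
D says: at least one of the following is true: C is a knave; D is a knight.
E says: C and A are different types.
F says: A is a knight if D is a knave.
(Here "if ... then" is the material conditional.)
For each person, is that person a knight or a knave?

A is a knight, B is a knight, C is a knave, D is a knight, E is a knight, and F is a knight.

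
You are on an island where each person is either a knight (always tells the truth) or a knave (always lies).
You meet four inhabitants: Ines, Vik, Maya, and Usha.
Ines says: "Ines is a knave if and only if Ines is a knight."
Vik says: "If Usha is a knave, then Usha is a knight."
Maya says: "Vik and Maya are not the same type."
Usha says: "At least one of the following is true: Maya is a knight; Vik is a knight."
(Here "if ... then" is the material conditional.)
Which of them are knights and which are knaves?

Suppose Ines is a knight. Then Ines's statement "Ines is a knave if and only if Ines is a knight" would have to be true. Checking the 8 ways to assign the others, none is consistent with every speaker.
(For instance, with Vik=knave, Maya=knave, Usha=knave, Ines's claim "Ines is a knave if and only if Ines is a knight" comes out false where it would need to be true.)
So Ines must be a knave, making "Ines is a knave if and only if Ines is a knight" false. Taking Ines=knave, Vik=knave, Maya=knave, Usha=knave, each remaining statement checks out:
  Vik (knave): "if Usha is a knave, then Usha is a knight" — false. ✓
  Maya (knave): "Vik and Maya are not the same type" — false. ✓
  Usha (knave): "at least one of the following is true: Maya is a knight; Vik is a knight" — false. ✓
This is the unique consistent assignment.

Ines is a knave, Vik is a knave, Maya is a knave, and Usha is a knave.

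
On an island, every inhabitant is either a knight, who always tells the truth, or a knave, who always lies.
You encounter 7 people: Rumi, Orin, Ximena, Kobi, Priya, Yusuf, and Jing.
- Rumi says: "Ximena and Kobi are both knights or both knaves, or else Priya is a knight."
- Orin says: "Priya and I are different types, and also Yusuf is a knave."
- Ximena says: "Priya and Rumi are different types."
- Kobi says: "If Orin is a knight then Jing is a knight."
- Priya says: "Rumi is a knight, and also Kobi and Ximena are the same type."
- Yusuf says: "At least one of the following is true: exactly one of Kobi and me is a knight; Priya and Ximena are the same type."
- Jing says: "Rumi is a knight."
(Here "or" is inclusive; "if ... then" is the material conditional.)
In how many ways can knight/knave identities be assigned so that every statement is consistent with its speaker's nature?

Consistent assignments:
  Rumi=knave, Orin=knave, Ximena=knave, Kobi=knight, Priya=knave, Yusuf=knight, Jing=knave

1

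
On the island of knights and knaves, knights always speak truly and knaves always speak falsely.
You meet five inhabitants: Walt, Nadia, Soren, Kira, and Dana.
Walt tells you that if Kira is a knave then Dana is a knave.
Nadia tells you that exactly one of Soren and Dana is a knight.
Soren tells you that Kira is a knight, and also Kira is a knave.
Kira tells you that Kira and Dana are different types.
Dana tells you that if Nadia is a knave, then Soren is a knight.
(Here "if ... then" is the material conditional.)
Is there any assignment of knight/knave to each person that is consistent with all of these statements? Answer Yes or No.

Yes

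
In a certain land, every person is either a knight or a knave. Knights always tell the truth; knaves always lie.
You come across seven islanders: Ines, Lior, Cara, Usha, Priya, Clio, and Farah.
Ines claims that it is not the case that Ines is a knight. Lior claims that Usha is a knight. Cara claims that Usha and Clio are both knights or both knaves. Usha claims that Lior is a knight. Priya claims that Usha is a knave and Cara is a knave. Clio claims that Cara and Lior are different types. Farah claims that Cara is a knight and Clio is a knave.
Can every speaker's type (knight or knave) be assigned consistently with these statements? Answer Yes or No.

No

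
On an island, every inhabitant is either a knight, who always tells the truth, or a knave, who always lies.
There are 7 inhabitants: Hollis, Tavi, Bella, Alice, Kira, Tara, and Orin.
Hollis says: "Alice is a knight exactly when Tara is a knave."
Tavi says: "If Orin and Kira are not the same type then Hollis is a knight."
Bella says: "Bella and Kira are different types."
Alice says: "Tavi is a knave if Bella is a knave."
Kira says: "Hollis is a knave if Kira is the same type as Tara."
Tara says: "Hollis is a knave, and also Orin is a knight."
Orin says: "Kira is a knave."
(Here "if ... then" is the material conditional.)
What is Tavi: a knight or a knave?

Tavi is a knight.

Consistent assignments: {Hollis=knight, Tavi=knight, Bella=knight, Alice=knight, Kira=knave, Tara=knave, Orin=knight}
In every consistent assignment, Tavi is a knight.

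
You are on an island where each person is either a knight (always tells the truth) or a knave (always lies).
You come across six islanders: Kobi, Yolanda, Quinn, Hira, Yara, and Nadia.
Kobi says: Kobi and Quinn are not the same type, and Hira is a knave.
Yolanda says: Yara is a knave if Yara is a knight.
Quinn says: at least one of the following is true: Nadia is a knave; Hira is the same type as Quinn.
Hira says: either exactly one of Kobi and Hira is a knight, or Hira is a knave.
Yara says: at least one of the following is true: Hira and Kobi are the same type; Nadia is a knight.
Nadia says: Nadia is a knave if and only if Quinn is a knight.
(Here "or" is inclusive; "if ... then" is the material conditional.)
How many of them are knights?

3

The unique consistent assignment is Kobi=knave, Yolanda=knave, Quinn=knave, Hira=knight, Yara=knight, Nadia=knight.
That has 3 knights.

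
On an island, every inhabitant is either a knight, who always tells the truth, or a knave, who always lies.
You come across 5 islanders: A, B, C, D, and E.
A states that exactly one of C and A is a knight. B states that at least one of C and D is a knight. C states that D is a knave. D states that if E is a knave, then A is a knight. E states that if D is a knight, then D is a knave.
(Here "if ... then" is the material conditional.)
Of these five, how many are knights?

3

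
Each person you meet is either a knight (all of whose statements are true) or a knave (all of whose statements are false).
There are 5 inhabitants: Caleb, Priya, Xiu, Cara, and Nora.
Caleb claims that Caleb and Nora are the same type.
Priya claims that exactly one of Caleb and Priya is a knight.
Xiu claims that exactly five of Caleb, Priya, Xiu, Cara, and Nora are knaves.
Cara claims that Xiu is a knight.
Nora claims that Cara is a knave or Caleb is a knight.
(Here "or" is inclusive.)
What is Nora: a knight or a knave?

Consistent assignments: {Caleb=knave, Priya=knight, Xiu=knave, Cara=knave, Nora=knight}; {Caleb=knave, Priya=knave, Xiu=knave, Cara=knave, Nora=knight}
In every consistent assignment, Nora is a knight.

Nora is a knight.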